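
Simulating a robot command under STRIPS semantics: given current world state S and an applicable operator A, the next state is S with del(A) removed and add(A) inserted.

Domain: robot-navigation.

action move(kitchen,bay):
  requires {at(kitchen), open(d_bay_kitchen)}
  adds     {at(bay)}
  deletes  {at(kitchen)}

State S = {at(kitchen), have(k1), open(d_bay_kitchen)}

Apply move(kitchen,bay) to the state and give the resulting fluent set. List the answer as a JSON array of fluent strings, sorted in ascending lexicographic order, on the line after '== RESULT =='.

Progress:
  pre ⊆ S: {at(kitchen), open(d_bay_kitchen)} ⊆ S  — applicable
  S \ del = {have(k1), open(d_bay_kitchen)}
  ∪ add   = {at(bay), have(k1), open(d_bay_kitchen)}

== RESULT ==
["at(bay)", "have(k1)", "open(d_bay_kitchen)"]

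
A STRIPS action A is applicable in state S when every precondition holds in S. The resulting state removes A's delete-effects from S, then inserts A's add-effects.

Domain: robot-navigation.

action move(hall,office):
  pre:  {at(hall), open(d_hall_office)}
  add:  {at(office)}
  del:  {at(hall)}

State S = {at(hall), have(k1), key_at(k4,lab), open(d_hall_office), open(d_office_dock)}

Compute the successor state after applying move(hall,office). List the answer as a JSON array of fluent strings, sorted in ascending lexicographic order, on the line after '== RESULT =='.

Compute (S \ del) ∪ add:
  pre ⊆ S: {at(hall), open(d_hall_office)} ⊆ S  — applicable
  S \ del = {have(k1), key_at(k4,lab), open(d_hall_office), open(d_office_dock)}
  ∪ add   = {at(office), have(k1), key_at(k4,lab), open(d_hall_office), open(d_office_dock)}

== RESULT ==
["at(office)", "have(k1)", "key_at(k4,lab)", "open(d_hall_office)", "open(d_office_dock)"]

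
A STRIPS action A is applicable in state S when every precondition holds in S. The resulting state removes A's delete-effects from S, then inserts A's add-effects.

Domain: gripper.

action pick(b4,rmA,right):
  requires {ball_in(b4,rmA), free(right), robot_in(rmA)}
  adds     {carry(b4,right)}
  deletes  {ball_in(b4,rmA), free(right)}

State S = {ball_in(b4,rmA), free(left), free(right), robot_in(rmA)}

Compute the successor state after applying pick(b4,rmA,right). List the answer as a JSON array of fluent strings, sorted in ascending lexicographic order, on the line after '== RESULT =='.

Progress:
  pre ⊆ S: {ball_in(b4,rmA), free(right), robot_in(rmA)} ⊆ S  — applicable
  S \ del = {free(left), robot_in(rmA)}
  ∪ add   = {carry(b4,right), free(left), robot_in(rmA)}

== RESULT ==
["carry(b4,right)", "free(left)", "robot_in(rmA)"]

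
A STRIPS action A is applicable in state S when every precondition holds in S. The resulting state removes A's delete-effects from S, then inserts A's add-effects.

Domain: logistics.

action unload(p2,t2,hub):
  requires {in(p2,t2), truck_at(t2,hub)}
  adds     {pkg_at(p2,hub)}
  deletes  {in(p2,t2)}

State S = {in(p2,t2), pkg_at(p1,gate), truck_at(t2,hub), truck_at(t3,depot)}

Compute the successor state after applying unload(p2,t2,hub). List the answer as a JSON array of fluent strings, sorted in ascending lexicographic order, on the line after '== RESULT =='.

Progress:
  pre ⊆ S: {in(p2,t2), truck_at(t2,hub)} ⊆ S  — applicable
  S \ del = {pkg_at(p1,gate), truck_at(t2,hub), truck_at(t3,depot)}
  ∪ add   = {pkg_at(p1,gate), pkg_at(p2,hub), truck_at(t2,hub), truck_at(t3,depot)}

== RESULT ==
["pkg_at(p1,gate)", "pkg_at(p2,hub)", "truck_at(t2,hub)", "truck_at(t3,depot)"]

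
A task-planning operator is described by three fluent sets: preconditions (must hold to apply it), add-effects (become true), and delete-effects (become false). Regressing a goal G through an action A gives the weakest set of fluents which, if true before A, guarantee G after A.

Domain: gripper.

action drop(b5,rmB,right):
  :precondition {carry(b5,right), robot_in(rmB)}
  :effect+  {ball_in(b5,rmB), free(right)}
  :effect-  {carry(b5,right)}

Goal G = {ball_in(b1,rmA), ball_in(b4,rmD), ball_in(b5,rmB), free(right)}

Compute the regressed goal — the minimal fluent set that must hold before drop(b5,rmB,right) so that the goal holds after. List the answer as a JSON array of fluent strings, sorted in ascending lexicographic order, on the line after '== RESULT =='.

Compute (G \ add) ∪ pre:
  G ∩ del = {}  (empty — regression defined)
  G \ add = {ball_in(b1,rmA), ball_in(b4,rmD), ball_in(b5,rmB), free(right)} \ {ball_in(b5,rmB), free(right)} = {ball_in(b1,rmA), ball_in(b4,rmD)}
  ∪ pre   = {ball_in(b1,rmA), ball_in(b4,rmD)} ∪ {carry(b5,right), robot_in(rmB)}
          = {ball_in(b1,rmA), ball_in(b4,rmD), carry(b5,right), robot_in(rmB)}

== RESULT ==
["ball_in(b1,rmA)", "ball_in(b4,rmD)", "carry(b5,right)", "robot_in(rmB)"]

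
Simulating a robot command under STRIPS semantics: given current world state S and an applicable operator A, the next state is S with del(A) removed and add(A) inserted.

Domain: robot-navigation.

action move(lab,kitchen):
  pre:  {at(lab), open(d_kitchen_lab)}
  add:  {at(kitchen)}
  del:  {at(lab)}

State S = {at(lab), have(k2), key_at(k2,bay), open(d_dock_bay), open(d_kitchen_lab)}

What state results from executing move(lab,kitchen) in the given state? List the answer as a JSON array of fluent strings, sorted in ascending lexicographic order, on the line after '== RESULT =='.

Compute (S \ del) ∪ add:
  pre ⊆ S: {at(lab), open(d_kitchen_lab)} ⊆ S  — applicable
  S \ del = {have(k2), key_at(k2,bay), open(d_dock_bay), open(d_kitchen_lab)}
  ∪ add   = {at(kitchen), have(k2), key_at(k2,bay), open(d_dock_bay), open(d_kitchen_lab)}

== RESULT ==
["at(kitchen)", "have(k2)", "key_at(k2,bay)", "open(d_dock_bay)", "open(d_kitchen_lab)"]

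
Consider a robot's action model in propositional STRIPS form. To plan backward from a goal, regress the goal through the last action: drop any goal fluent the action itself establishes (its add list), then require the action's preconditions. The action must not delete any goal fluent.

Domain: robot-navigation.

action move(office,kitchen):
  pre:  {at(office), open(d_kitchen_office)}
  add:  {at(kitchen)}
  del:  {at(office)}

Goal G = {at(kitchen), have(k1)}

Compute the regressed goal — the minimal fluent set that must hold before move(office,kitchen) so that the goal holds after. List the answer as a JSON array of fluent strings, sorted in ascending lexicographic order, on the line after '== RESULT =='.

Compute (G \ add) ∪ pre:
  G ∩ del = {}  (empty — regression defined)
  G \ add = {at(kitchen), have(k1)} \ {at(kitchen)} = {have(k1)}
  ∪ pre   = {have(k1)} ∪ {at(office), open(d_kitchen_office)}
          = {at(office), have(k1), open(d_kitchen_office)}

== RESULT ==
["at(office)", "have(k1)", "open(d_kitchen_office)"]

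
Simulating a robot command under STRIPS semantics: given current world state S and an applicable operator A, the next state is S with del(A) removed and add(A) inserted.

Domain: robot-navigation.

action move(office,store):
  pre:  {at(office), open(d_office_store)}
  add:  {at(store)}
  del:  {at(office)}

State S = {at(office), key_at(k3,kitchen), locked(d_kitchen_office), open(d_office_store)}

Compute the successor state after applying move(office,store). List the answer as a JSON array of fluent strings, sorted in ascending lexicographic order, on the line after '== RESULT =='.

Progress:
  pre ⊆ S: {at(office), open(d_office_store)} ⊆ S  — applicable
  S \ del = {key_at(k3,kitchen), locked(d_kitchen_office), open(d_office_store)}
  ∪ add   = {at(store), key_at(k3,kitchen), locked(d_kitchen_office), open(d_office_store)}

== RESULT ==
["at(store)", "key_at(k3,kitchen)", "locked(d_kitchen_office)", "open(d_office_store)"]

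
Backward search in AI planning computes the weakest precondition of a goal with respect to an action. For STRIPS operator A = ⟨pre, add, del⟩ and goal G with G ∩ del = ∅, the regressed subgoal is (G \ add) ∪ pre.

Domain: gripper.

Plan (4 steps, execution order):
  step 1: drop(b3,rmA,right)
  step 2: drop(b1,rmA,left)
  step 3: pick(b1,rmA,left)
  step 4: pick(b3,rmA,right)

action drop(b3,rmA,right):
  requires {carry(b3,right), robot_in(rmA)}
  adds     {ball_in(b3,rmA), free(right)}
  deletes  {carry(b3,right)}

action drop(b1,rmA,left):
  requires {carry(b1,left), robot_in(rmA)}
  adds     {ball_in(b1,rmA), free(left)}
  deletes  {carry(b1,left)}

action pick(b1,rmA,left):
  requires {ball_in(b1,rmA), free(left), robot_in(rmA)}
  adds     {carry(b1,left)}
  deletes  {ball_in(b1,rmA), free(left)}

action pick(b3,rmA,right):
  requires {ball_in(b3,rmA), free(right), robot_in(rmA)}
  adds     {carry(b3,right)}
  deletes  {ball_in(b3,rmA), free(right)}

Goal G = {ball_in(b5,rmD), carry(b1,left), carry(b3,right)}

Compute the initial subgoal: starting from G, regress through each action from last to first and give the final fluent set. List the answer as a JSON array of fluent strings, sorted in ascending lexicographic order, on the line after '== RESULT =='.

Regress step by step:
  through step 4 (pick(b3,rmA,right)): drop {carry(b3,right)}, keep {ball_in(b5,rmD), carry(b1,left)}, require {ball_in(b3,rmA), free(right), robot_in(rmA)}
    → {ball_in(b3,rmA), ball_in(b5,rmD), carry(b1,left), free(right), robot_in(rmA)}
  through step 3 (pick(b1,rmA,left)): drop {carry(b1,left)}, keep {ball_in(b3,rmA), ball_in(b5,rmD), free(right), robot_in(rmA)}, require {ball_in(b1,rmA), free(left), robot_in(rmA)}
    → {ball_in(b1,rmA), ball_in(b3,rmA), ball_in(b5,rmD), free(left), free(right), robot_in(rmA)}
  through step 2 (drop(b1,rmA,left)): drop {ball_in(b1,rmA), free(left)}, keep {ball_in(b3,rmA), ball_in(b5,rmD), free(right), robot_in(rmA)}, require {carry(b1,left), robot_in(rmA)}
    → {ball_in(b3,rmA), ball_in(b5,rmD), carry(b1,left), free(right), robot_in(rmA)}
  through step 1 (drop(b3,rmA,right)): drop {ball_in(b3,rmA), free(right)}, keep {ball_in(b5,rmD), carry(b1,left), robot_in(rmA)}, require {carry(b3,right), robot_in(rmA)}
    → {ball_in(b5,rmD), carry(b1,left), carry(b3,right), robot_in(rmA)}

== RESULT ==
["ball_in(b5,rmD)", "carry(b1,left)", "carry(b3,right)", "robot_in(rmA)"]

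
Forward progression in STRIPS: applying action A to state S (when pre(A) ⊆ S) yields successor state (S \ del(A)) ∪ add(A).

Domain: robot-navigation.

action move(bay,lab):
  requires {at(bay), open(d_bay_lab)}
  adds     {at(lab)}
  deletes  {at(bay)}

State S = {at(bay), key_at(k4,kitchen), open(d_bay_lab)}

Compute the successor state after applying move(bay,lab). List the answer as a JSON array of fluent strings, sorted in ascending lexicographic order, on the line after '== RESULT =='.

Progress:
  pre ⊆ S: {at(bay), open(d_bay_lab)} ⊆ S  — applicable
  S \ del = {key_at(k4,kitchen), open(d_bay_lab)}
  ∪ add   = {at(lab), key_at(k4,kitchen), open(d_bay_lab)}

== RESULT ==
["at(lab)", "key_at(k4,kitchen)", "open(d_bay_lab)"]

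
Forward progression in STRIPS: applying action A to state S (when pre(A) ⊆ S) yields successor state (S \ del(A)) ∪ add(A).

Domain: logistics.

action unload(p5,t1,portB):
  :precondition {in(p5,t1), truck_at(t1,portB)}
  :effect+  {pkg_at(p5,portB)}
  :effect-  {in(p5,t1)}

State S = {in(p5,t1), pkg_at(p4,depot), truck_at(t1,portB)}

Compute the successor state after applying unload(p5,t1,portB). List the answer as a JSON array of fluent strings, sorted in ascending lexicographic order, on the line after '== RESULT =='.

Compute (S \ del) ∪ add:
  pre ⊆ S: {in(p5,t1), truck_at(t1,portB)} ⊆ S  — applicable
  S \ del = {pkg_at(p4,depot), truck_at(t1,portB)}
  ∪ add   = {pkg_at(p4,depot), pkg_at(p5,portB), truck_at(t1,portB)}

== RESULT ==
["pkg_at(p4,depot)", "pkg_at(p5,portB)", "truck_at(t1,portB)"]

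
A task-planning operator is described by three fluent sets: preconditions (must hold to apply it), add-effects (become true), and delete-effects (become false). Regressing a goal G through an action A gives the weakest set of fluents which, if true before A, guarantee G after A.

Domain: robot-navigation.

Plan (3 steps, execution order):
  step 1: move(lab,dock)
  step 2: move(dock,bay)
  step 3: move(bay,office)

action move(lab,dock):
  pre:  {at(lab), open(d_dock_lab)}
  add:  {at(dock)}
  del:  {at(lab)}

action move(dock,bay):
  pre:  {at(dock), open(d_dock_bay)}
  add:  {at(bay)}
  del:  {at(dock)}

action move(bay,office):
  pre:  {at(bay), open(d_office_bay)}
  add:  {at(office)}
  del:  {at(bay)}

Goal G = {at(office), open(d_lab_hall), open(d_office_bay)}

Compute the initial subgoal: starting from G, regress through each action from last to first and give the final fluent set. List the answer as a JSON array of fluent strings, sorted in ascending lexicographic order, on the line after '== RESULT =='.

Regress step by step:
  through step 3 (move(bay,office)): drop {at(office)}, keep {open(d_lab_hall), open(d_office_bay)}, require {at(bay), open(d_office_bay)}
    → {at(bay), open(d_lab_hall), open(d_office_bay)}
  through step 2 (move(dock,bay)): drop {at(bay)}, keep {open(d_lab_hall), open(d_office_bay)}, require {at(dock), open(d_dock_bay)}
    → {at(dock), open(d_dock_bay), open(d_lab_hall), open(d_office_bay)}
  through step 1 (move(lab,dock)): drop {at(dock)}, keep {open(d_dock_bay), open(d_lab_hall), open(d_office_bay)}, require {at(lab), open(d_dock_lab)}
    → {at(lab), open(d_dock_bay), open(d_dock_lab), open(d_lab_hall), open(d_office_bay)}

== RESULT ==
["at(lab)", "open(d_dock_bay)", "open(d_dock_lab)", "open(d_lab_hall)", "open(d_office_bay)"]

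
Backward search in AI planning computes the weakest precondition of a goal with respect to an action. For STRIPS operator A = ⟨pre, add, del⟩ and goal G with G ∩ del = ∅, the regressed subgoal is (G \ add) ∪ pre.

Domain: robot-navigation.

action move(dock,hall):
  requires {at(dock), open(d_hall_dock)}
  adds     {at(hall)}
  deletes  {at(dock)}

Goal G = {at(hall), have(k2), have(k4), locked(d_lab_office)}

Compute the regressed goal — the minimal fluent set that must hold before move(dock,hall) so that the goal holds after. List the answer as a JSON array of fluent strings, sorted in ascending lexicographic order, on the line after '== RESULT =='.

Compute (G \ add) ∪ pre:
  G ∩ del = {}  (empty — regression defined)
  G \ add = {at(hall), have(k2), have(k4), locked(d_lab_office)} \ {at(hall)} = {have(k2), have(k4), locked(d_lab_office)}
  ∪ pre   = {have(k2), have(k4), locked(d_lab_office)} ∪ {at(dock), open(d_hall_dock)}
          = {at(dock), have(k2), have(k4), locked(d_lab_office), open(d_hall_dock)}

== RESULT ==
["at(dock)", "have(k2)", "have(k4)", "locked(d_lab_office)", "open(d_hall_dock)"]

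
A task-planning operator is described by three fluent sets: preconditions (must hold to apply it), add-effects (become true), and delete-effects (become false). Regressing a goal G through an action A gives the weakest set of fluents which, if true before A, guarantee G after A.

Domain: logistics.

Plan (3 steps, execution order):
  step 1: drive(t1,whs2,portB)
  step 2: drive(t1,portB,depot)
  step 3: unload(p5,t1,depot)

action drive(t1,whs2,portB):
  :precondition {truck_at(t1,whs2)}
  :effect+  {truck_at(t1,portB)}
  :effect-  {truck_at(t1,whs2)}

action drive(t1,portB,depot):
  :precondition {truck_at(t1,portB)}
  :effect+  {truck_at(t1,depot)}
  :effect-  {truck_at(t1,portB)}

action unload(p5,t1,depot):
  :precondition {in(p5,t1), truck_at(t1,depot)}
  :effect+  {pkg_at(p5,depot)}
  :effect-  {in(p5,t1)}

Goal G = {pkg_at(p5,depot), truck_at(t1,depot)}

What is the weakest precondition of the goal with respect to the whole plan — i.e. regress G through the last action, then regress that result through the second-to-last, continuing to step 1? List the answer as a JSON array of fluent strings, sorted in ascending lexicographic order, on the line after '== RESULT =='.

Regress step by step:
  through step 3 (unload(p5,t1,depot)): drop {pkg_at(p5,depot)}, keep {truck_at(t1,depot)}, require {in(p5,t1), truck_at(t1,depot)}
    → {in(p5,t1), truck_at(t1,depot)}
  through step 2 (drive(t1,portB,depot)): drop {truck_at(t1,depot)}, keep {in(p5,t1)}, require {truck_at(t1,portB)}
    → {in(p5,t1), truck_at(t1,portB)}
  through step 1 (drive(t1,whs2,portB)): drop {truck_at(t1,portB)}, keep {in(p5,t1)}, require {truck_at(t1,whs2)}
    → {in(p5,t1), truck_at(t1,whs2)}

== RESULT ==
["in(p5,t1)", "truck_at(t1,whs2)"]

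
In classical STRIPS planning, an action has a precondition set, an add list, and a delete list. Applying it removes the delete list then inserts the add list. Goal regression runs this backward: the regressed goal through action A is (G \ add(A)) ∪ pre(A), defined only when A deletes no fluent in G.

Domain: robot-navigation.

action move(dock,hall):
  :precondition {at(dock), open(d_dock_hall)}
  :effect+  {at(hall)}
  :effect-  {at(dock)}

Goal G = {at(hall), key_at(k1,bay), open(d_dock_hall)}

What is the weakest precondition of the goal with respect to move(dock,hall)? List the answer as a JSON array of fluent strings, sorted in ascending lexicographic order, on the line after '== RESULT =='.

Compute (G \ add) ∪ pre:
  G ∩ del = {}  (empty — regression defined)
  G \ add = {at(hall), key_at(k1,bay), open(d_dock_hall)} \ {at(hall)} = {key_at(k1,bay), open(d_dock_hall)}
  ∪ pre   = {key_at(k1,bay), open(d_dock_hall)} ∪ {at(dock), open(d_dock_hall)}
          = {at(dock), key_at(k1,bay), open(d_dock_hall)}

== RESULT ==
["at(dock)", "key_at(k1,bay)", "open(d_dock_hall)"]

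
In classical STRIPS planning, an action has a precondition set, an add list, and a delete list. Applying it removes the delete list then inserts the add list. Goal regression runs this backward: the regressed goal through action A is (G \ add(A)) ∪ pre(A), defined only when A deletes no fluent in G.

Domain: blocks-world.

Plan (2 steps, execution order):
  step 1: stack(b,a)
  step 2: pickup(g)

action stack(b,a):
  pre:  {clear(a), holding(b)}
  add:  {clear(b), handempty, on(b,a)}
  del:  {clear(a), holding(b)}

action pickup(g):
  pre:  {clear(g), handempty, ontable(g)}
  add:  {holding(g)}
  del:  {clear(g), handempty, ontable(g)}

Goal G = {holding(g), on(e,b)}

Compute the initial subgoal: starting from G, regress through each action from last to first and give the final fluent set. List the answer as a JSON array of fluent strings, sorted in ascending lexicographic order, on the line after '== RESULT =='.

Work backward from the goal:
  through step 2 (pickup(g)): drop {holding(g)}, keep {on(e,b)}, require {clear(g), handempty, ontable(g)}
    → {clear(g), handempty, on(e,b), ontable(g)}
  through step 1 (stack(b,a)): drop {handempty}, keep {clear(g), on(e,b), ontable(g)}, require {clear(a), holding(b)}
    → {clear(a), clear(g), holding(b), on(e,b), ontable(g)}

== RESULT ==
["clear(a)", "clear(g)", "holding(b)", "on(e,b)", "ontable(g)"]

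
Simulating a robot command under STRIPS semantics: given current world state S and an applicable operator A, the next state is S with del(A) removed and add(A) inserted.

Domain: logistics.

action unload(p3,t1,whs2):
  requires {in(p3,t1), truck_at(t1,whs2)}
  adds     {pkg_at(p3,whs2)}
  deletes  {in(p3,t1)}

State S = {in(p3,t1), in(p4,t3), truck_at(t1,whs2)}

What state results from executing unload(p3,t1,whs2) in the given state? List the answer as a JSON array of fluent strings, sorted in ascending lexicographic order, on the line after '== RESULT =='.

Compute (S \ del) ∪ add:
  pre ⊆ S: {in(p3,t1), truck_at(t1,whs2)} ⊆ S  — applicable
  S \ del = {in(p4,t3), truck_at(t1,whs2)}
  ∪ add   = {in(p4,t3), pkg_at(p3,whs2), truck_at(t1,whs2)}

== RESULT ==
["in(p4,t3)", "pkg_at(p3,whs2)", "truck_at(t1,whs2)"]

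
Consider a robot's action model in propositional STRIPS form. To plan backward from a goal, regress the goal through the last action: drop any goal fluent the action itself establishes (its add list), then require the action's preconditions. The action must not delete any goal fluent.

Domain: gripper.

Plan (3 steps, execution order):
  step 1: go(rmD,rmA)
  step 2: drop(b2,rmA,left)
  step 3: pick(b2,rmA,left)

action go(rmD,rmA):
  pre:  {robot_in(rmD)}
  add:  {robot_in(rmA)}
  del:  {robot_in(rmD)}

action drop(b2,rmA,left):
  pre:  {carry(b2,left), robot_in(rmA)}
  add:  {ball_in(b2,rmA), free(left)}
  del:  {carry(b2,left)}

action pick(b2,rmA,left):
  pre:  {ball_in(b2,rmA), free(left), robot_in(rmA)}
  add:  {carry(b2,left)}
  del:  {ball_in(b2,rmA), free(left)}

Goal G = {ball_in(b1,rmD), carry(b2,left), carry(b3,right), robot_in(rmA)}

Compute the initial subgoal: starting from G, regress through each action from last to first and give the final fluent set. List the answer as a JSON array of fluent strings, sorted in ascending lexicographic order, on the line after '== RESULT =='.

Work backward from the goal:
  through step 3 (pick(b2,rmA,left)): drop {carry(b2,left)}, keep {ball_in(b1,rmD), carry(b3,right), robot_in(rmA)}, require {ball_in(b2,rmA), free(left), robot_in(rmA)}
    → {ball_in(b1,rmD), ball_in(b2,rmA), carry(b3,right), free(left), robot_in(rmA)}
  through step 2 (drop(b2,rmA,left)): drop {ball_in(b2,rmA), free(left)}, keep {ball_in(b1,rmD), carry(b3,right), robot_in(rmA)}, require {carry(b2,left), robot_in(rmA)}
    → {ball_in(b1,rmD), carry(b2,left), carry(b3,right), robot_in(rmA)}
  through step 1 (go(rmD,rmA)): drop {robot_in(rmA)}, keep {ball_in(b1,rmD), carry(b2,left), carry(b3,right)}, require {robot_in(rmD)}
    → {ball_in(b1,rmD), carry(b2,left), carry(b3,right), robot_in(rmD)}

== RESULT ==
["ball_in(b1,rmD)", "carry(b2,left)", "carry(b3,right)", "robot_in(rmD)"]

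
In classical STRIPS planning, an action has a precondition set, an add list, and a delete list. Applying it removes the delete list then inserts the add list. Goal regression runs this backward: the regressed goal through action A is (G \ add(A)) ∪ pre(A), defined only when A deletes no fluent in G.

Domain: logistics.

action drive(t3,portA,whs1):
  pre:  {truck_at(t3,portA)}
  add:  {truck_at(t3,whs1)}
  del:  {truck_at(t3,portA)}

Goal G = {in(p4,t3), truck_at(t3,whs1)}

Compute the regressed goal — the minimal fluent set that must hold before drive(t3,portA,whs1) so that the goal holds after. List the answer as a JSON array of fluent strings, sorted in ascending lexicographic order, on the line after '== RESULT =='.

Regress:
  G ∩ del = {}  (empty — regression defined)
  G \ add = {in(p4,t3), truck_at(t3,whs1)} \ {truck_at(t3,whs1)} = {in(p4,t3)}
  ∪ pre   = {in(p4,t3)} ∪ {truck_at(t3,portA)}
          = {in(p4,t3), truck_at(t3,portA)}

== RESULT ==
["in(p4,t3)", "truck_at(t3,portA)"]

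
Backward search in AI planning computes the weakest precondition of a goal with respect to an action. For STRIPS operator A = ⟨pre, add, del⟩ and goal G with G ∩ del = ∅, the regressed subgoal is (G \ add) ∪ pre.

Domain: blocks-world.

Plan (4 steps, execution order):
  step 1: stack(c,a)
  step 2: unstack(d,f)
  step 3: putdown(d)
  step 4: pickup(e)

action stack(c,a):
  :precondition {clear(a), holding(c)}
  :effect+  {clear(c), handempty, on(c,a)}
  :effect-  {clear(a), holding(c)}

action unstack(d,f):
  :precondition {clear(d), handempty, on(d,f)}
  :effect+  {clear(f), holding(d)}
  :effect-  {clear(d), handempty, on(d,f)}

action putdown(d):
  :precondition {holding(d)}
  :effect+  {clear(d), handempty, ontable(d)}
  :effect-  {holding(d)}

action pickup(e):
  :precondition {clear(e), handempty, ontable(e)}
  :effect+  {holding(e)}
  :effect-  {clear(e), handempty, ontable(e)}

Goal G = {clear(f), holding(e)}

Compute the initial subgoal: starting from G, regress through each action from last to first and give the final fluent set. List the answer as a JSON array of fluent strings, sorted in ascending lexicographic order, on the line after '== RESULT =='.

Work backward from the goal:
  through step 4 (pickup(e)): drop {holding(e)}, keep {clear(f)}, require {clear(e), handempty, ontable(e)}
    → {clear(e), clear(f), handempty, ontable(e)}
  through step 3 (putdown(d)): drop {handempty}, keep {clear(e), clear(f), ontable(e)}, require {holding(d)}
    → {clear(e), clear(f), holding(d), ontable(e)}
  through step 2 (unstack(d,f)): drop {clear(f), holding(d)}, keep {clear(e), ontable(e)}, require {clear(d), handempty, on(d,f)}
    → {clear(d), clear(e), handempty, on(d,f), ontable(e)}
  through step 1 (stack(c,a)): drop {handempty}, keep {clear(d), clear(e), on(d,f), ontable(e)}, require {clear(a), holding(c)}
    → {clear(a), clear(d), clear(e), holding(c), on(d,f), ontable(e)}

== RESULT ==
["clear(a)", "clear(d)", "clear(e)", "holding(c)", "on(d,f)", "ontable(e)"]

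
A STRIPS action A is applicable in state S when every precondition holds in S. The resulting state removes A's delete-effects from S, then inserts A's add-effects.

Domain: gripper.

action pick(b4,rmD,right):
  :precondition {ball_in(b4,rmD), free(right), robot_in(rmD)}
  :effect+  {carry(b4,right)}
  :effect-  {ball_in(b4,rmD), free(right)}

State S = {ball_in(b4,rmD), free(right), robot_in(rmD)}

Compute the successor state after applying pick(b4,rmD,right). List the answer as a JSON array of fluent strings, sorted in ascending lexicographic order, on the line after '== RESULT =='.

Progress:
  pre ⊆ S: {ball_in(b4,rmD), free(right), robot_in(rmD)} ⊆ S  — applicable
  S \ del = {robot_in(rmD)}
  ∪ add   = {carry(b4,right), robot_in(rmD)}

== RESULT ==
["carry(b4,right)", "robot_in(rmD)"]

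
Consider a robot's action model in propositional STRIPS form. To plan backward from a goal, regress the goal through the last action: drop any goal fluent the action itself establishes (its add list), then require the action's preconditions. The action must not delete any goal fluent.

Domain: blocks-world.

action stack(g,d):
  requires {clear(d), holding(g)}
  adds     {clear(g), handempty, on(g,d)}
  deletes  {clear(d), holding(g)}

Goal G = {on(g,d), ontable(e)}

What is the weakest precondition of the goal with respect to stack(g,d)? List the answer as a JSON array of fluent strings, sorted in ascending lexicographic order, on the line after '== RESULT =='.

Regress:
  G ∩ del = {}  (empty — regression defined)
  G \ add = {on(g,d), ontable(e)} \ {clear(g), handempty, on(g,d)} = {ontable(e)}
  ∪ pre   = {ontable(e)} ∪ {clear(d), holding(g)}
          = {clear(d), holding(g), ontable(e)}

== RESULT ==
["clear(d)", "holding(g)", "ontable(e)"]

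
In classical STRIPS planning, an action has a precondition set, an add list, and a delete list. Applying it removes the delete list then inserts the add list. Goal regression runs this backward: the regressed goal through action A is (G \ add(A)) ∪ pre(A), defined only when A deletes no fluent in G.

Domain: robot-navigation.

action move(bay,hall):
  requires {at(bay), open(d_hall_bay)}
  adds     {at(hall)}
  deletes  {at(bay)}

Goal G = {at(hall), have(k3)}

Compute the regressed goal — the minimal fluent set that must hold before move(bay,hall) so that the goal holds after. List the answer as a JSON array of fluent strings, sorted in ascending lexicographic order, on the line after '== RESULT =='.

Regress:
  G ∩ del = {}  (empty — regression defined)
  G \ add = {at(hall), have(k3)} \ {at(hall)} = {have(k3)}
  ∪ pre   = {have(k3)} ∪ {at(bay), open(d_hall_bay)}
          = {at(bay), have(k3), open(d_hall_bay)}

== RESULT ==
["at(bay)", "have(k3)", "open(d_hall_bay)"]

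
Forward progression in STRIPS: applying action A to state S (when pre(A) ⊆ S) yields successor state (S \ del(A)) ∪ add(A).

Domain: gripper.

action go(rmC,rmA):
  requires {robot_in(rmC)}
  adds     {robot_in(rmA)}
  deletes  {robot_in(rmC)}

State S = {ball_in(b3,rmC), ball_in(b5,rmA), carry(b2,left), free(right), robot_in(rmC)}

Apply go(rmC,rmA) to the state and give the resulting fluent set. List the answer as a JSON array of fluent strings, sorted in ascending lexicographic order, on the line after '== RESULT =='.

Progress:
  pre ⊆ S: {robot_in(rmC)} ⊆ S  — applicable
  S \ del = {ball_in(b3,rmC), ball_in(b5,rmA), carry(b2,left), free(right)}
  ∪ add   = {ball_in(b3,rmC), ball_in(b5,rmA), carry(b2,left), free(right), robot_in(rmA)}

== RESULT ==
["ball_in(b3,rmC)", "ball_in(b5,rmA)", "carry(b2,left)", "free(right)", "robot_in(rmA)"]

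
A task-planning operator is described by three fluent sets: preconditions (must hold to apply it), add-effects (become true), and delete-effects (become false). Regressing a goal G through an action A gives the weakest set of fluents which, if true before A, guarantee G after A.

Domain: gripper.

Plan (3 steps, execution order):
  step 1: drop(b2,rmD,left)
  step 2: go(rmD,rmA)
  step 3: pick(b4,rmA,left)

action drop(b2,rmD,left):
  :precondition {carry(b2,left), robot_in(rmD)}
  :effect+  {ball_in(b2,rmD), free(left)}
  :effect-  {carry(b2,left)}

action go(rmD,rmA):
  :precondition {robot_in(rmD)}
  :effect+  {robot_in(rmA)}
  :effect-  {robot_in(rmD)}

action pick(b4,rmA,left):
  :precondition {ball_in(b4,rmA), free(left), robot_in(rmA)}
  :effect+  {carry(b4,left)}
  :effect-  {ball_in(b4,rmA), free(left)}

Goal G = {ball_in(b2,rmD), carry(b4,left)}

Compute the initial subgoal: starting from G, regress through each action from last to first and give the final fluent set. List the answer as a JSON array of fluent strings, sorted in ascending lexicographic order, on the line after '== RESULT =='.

Work backward from the goal:
  through step 3 (pick(b4,rmA,left)): drop {carry(b4,left)}, keep {ball_in(b2,rmD)}, require {ball_in(b4,rmA), free(left), robot_in(rmA)}
    → {ball_in(b2,rmD), ball_in(b4,rmA), free(left), robot_in(rmA)}
  through step 2 (go(rmD,rmA)): drop {robot_in(rmA)}, keep {ball_in(b2,rmD), ball_in(b4,rmA), free(left)}, require {robot_in(rmD)}
    → {ball_in(b2,rmD), ball_in(b4,rmA), free(left), robot_in(rmD)}
  through step 1 (drop(b2,rmD,left)): drop {ball_in(b2,rmD), free(left)}, keep {ball_in(b4,rmA), robot_in(rmD)}, require {carry(b2,left), robot_in(rmD)}
    → {ball_in(b4,rmA), carry(b2,left), robot_in(rmD)}

== RESULT ==
["ball_in(b4,rmA)", "carry(b2,left)", "robot_in(rmD)"]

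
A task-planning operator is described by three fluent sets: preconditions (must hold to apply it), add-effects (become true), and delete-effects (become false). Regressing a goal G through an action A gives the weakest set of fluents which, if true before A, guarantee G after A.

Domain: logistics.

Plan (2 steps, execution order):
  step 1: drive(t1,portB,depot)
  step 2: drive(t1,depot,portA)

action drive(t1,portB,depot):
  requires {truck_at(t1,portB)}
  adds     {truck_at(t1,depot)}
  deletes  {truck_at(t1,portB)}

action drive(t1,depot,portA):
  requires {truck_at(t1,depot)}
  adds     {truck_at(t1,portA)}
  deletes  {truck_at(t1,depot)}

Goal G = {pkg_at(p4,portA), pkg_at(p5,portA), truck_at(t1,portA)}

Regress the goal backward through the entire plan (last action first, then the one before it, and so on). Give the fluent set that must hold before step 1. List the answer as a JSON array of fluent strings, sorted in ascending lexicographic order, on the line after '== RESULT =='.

Work backward from the goal:
  through step 2 (drive(t1,depot,portA)): drop {truck_at(t1,portA)}, keep {pkg_at(p4,portA), pkg_at(p5,portA)}, require {truck_at(t1,depot)}
    → {pkg_at(p4,portA), pkg_at(p5,portA), truck_at(t1,depot)}
  through step 1 (drive(t1,portB,depot)): drop {truck_at(t1,depot)}, keep {pkg_at(p4,portA), pkg_at(p5,portA)}, require {truck_at(t1,portB)}
    → {pkg_at(p4,portA), pkg_at(p5,portA), truck_at(t1,portB)}

== RESULT ==
["pkg_at(p4,portA)", "pkg_at(p5,portA)", "truck_at(t1,portB)"]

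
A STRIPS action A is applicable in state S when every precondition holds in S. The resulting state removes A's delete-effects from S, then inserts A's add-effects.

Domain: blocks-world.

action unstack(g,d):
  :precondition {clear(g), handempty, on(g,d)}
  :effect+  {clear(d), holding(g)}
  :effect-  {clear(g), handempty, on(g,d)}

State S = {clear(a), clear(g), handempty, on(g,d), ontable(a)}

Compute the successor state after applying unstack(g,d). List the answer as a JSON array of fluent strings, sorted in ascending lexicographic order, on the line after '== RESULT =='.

Compute (S \ del) ∪ add:
  pre ⊆ S: {clear(g), handempty, on(g,d)} ⊆ S  — applicable
  S \ del = {clear(a), ontable(a)}
  ∪ add   = {clear(a), clear(d), holding(g), ontable(a)}

== RESULT ==
["clear(a)", "clear(d)", "holding(g)", "ontable(a)"]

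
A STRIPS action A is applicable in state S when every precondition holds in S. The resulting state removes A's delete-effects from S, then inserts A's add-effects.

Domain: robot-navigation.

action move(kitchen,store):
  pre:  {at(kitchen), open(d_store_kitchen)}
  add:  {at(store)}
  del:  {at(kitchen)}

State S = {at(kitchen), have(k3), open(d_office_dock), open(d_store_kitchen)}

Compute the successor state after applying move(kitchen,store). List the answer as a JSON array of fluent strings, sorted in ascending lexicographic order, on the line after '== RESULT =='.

Progress:
  pre ⊆ S: {at(kitchen), open(d_store_kitchen)} ⊆ S  — applicable
  S \ del = {have(k3), open(d_office_dock), open(d_store_kitchen)}
  ∪ add   = {at(store), have(k3), open(d_office_dock), open(d_store_kitchen)}

== RESULT ==
["at(store)", "have(k3)", "open(d_office_dock)", "open(d_store_kitchen)"]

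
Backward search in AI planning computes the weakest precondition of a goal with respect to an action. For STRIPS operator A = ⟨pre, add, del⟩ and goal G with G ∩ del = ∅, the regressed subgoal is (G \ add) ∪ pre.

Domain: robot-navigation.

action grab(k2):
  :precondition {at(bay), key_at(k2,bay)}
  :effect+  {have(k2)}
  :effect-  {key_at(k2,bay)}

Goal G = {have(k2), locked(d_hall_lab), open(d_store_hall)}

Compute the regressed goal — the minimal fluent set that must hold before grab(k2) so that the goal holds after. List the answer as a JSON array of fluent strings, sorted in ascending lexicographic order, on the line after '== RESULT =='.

Compute (G \ add) ∪ pre:
  G ∩ del = {}  (empty — regression defined)
  G \ add = {have(k2), locked(d_hall_lab), open(d_store_hall)} \ {have(k2)} = {locked(d_hall_lab), open(d_store_hall)}
  ∪ pre   = {locked(d_hall_lab), open(d_store_hall)} ∪ {at(bay), key_at(k2,bay)}
          = {at(bay), key_at(k2,bay), locked(d_hall_lab), open(d_store_hall)}

== RESULT ==
["at(bay)", "key_at(k2,bay)", "locked(d_hall_lab)", "open(d_store_hall)"]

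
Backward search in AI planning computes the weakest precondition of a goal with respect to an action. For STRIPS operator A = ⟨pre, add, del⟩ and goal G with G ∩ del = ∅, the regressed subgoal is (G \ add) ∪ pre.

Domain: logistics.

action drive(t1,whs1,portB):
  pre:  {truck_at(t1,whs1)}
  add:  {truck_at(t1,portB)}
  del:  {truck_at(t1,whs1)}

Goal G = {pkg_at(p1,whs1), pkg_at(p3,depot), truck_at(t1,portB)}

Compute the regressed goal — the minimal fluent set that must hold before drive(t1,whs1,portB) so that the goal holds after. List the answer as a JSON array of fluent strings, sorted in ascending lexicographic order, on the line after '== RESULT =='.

Regress:
  G ∩ del = {}  (empty — regression defined)
  G \ add = {pkg_at(p1,whs1), pkg_at(p3,depot), truck_at(t1,portB)} \ {truck_at(t1,portB)} = {pkg_at(p1,whs1), pkg_at(p3,depot)}
  ∪ pre   = {pkg_at(p1,whs1), pkg_at(p3,depot)} ∪ {truck_at(t1,whs1)}
          = {pkg_at(p1,whs1), pkg_at(p3,depot), truck_at(t1,whs1)}

== RESULT ==
["pkg_at(p1,whs1)", "pkg_at(p3,depot)", "truck_at(t1,whs1)"]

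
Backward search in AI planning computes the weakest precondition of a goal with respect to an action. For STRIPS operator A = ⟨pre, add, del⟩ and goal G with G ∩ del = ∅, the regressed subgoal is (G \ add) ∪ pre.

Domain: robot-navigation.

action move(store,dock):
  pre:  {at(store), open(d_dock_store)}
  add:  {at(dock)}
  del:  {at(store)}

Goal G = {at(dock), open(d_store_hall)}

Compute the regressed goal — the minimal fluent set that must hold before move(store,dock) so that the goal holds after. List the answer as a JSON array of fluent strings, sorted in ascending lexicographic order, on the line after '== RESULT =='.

Compute (G \ add) ∪ pre:
  G ∩ del = {}  (empty — regression defined)
  G \ add = {at(dock), open(d_store_hall)} \ {at(dock)} = {open(d_store_hall)}
  ∪ pre   = {open(d_store_hall)} ∪ {at(store), open(d_dock_store)}
          = {at(store), open(d_dock_store), open(d_store_hall)}

== RESULT ==
["at(store)", "open(d_dock_store)", "open(d_store_hall)"]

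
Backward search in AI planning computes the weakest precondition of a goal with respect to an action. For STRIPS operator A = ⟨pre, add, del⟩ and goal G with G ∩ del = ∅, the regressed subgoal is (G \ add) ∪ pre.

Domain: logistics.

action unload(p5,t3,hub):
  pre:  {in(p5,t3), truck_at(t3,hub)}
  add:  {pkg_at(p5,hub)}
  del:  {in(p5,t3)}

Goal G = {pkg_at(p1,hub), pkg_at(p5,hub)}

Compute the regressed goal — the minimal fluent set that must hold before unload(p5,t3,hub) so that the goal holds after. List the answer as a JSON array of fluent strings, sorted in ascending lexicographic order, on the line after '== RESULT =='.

Regress:
  G ∩ del = {}  (empty — regression defined)
  G \ add = {pkg_at(p1,hub), pkg_at(p5,hub)} \ {pkg_at(p5,hub)} = {pkg_at(p1,hub)}
  ∪ pre   = {pkg_at(p1,hub)} ∪ {in(p5,t3), truck_at(t3,hub)}
          = {in(p5,t3), pkg_at(p1,hub), truck_at(t3,hub)}

== RESULT ==
["in(p5,t3)", "pkg_at(p1,hub)", "truck_at(t3,hub)"]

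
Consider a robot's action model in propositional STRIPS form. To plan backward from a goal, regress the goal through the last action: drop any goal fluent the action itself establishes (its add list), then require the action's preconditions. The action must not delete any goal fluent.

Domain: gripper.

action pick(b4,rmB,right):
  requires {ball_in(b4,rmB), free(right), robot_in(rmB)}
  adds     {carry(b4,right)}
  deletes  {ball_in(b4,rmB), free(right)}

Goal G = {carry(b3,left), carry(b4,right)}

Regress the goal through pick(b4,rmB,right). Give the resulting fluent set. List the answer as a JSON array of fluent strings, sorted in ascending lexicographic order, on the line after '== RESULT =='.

Regress:
  G ∩ del = {}  (empty — regression defined)
  G \ add = {carry(b3,left), carry(b4,right)} \ {carry(b4,right)} = {carry(b3,left)}
  ∪ pre   = {carry(b3,left)} ∪ {ball_in(b4,rmB), free(right), robot_in(rmB)}
          = {ball_in(b4,rmB), carry(b3,left), free(right), robot_in(rmB)}

== RESULT ==
["ball_in(b4,rmB)", "carry(b3,left)", "free(right)", "robot_in(rmB)"]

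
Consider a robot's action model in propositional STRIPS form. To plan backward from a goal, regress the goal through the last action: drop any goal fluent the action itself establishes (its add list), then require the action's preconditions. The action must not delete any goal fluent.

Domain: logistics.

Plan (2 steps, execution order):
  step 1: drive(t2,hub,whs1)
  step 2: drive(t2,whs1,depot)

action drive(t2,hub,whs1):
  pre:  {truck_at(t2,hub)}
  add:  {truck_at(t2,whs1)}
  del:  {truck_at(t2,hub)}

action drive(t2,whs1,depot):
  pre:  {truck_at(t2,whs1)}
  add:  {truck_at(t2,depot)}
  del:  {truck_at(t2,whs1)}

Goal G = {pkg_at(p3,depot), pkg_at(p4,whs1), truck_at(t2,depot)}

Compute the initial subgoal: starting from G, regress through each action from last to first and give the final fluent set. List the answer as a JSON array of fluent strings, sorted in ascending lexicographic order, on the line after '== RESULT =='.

Work backward from the goal:
  through step 2 (drive(t2,whs1,depot)): drop {truck_at(t2,depot)}, keep {pkg_at(p3,depot), pkg_at(p4,whs1)}, require {truck_at(t2,whs1)}
    → {pkg_at(p3,depot), pkg_at(p4,whs1), truck_at(t2,whs1)}
  through step 1 (drive(t2,hub,whs1)): drop {truck_at(t2,whs1)}, keep {pkg_at(p3,depot), pkg_at(p4,whs1)}, require {truck_at(t2,hub)}
    → {pkg_at(p3,depot), pkg_at(p4,whs1), truck_at(t2,hub)}

== RESULT ==
["pkg_at(p3,depot)", "pkg_at(p4,whs1)", "truck_at(t2,hub)"]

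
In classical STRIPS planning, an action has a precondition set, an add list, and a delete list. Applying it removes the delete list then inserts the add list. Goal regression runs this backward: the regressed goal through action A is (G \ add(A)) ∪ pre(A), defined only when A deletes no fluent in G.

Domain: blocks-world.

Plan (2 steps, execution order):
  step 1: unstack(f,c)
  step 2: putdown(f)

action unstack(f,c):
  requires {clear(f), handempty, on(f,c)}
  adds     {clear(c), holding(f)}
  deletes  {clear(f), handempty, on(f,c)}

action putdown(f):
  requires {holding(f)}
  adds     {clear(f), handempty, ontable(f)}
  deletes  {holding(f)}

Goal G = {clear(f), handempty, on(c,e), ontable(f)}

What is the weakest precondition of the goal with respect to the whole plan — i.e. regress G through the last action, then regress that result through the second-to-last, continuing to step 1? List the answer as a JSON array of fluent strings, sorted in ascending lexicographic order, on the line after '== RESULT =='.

Work backward from the goal:
  through step 2 (putdown(f)): drop {clear(f), handempty, ontable(f)}, keep {on(c,e)}, require {holding(f)}
    → {holding(f), on(c,e)}
  through step 1 (unstack(f,c)): drop {holding(f)}, keep {on(c,e)}, require {clear(f), handempty, on(f,c)}
    → {clear(f), handempty, on(c,e), on(f,c)}

== RESULT ==
["clear(f)", "handempty", "on(c,e)", "on(f,c)"]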